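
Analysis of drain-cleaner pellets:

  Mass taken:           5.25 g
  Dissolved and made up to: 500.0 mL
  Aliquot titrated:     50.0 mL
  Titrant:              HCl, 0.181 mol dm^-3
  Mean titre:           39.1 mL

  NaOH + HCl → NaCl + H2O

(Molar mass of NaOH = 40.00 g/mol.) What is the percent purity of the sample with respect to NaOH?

n(HCl) per titration = 0.0391 × 0.181 = 7.08 × 10^-3 mol
n(NaOH) in each aliquot = 7.08 × 10^-3 mol (1:1 ratio)
n(NaOH) in the whole flask = 7.08 × 10^-3 × 500.0/50.0 = 0.0708 mol
mass of NaOH = 0.0708 × 40.00 = 2.83 g
% NaOH = 2.83 / 5.25 × 100 = 53.9 %

53.9 %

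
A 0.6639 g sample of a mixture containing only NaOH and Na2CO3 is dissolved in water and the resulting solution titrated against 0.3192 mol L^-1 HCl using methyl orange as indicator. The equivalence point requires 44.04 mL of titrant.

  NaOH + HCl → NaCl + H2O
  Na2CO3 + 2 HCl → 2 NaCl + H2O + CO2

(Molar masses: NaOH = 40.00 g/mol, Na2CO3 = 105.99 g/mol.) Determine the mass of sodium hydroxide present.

0.2496 g

n(HCl) = 0.04404 × 0.3192 = 0.01406 mol
Let x = n(NaOH), y = n(Na2CO3).
Titrant: 1x + 2y = 0.01406;  mass: 40.00x + 105.99y = 0.6639
Solving, x = 6.239 × 10^-3 mol, y = 3.909 × 10^-3 mol
mass of NaOH = 6.239 × 10^-3 × 40.00 = 0.2496 g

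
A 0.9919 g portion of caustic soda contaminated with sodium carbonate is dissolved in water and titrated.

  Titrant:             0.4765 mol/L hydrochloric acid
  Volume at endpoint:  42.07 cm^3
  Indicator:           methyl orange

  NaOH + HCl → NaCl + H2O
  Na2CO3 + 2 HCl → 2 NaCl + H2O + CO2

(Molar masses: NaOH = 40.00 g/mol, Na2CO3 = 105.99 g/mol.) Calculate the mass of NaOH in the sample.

0.2169 g

n(HCl) = 0.04207 × 0.4765 = 0.02005 mol
Let x = n(NaOH), y = n(Na2CO3).
Titrant: 1x + 2y = 0.02005;  mass: 40.00x + 105.99y = 0.9919
Solving, x = 5.422 × 10^-3 mol, y = 7.312 × 10^-3 mol
mass of NaOH = 5.422 × 10^-3 × 40.00 = 0.2169 g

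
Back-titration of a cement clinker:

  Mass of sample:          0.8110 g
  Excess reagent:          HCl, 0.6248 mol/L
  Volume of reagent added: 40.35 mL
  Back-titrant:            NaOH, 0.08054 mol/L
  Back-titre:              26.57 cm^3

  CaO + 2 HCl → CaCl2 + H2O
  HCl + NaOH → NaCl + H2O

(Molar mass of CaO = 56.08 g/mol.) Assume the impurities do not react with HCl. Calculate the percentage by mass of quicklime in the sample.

79.77 %

n(HCl) added = 0.04035 × 0.6248 = 0.02521 mol
n(NaOH) used in back-titration = 0.02657 × 0.08054 = 2.140 × 10^-3 mol
n(HCl) left over = 2.140 × 10^-3 mol (1:1 ratio)
n(HCl) consumed by analyte = 0.02521 − 2.140 × 10^-3 = 0.02307 mol
From the 1:2 ratio, n(CaO) = 1/2 × 0.02307 = 0.01154 mol
mass of CaO = 0.01154 × 56.08 = 0.6469 g
% CaO = 0.6469 / 0.8110 × 100 = 79.77 %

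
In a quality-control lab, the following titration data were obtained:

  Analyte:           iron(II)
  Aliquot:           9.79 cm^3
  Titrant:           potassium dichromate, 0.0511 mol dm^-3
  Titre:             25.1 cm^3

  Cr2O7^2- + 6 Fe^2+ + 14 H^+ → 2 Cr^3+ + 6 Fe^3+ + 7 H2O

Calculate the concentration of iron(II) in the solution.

0.786 mol/L

n(K2Cr2O7) = 0.0251 L × 0.0511 mol/L = 1.28 × 10^-3 mol
From the 6:1 mole ratio, n(Fe2+) = 6/1 × 1.28 × 10^-3 = 7.70 × 10^-3 mol
[Fe2+] = 7.70 × 10^-3 mol / 0.00979 L = 0.786 mol/L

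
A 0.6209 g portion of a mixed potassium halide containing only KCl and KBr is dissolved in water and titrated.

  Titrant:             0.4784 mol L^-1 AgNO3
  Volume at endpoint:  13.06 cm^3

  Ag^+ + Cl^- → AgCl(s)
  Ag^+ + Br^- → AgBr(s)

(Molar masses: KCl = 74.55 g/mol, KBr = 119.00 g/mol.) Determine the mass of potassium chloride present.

n(AgNO3) = 0.01306 × 0.4784 = 6.248 × 10^-3 mol
Let x = n(KCl), y = n(KBr).
Titrant: 1x + 1y = 6.248 × 10^-3;  mass: 74.55x + 119.00y = 0.6209
Solving, x = 2.758 × 10^-3 mol, y = 3.490 × 10^-3 mol
mass of KCl = 2.758 × 10^-3 × 74.55 = 0.2056 g

0.2056 g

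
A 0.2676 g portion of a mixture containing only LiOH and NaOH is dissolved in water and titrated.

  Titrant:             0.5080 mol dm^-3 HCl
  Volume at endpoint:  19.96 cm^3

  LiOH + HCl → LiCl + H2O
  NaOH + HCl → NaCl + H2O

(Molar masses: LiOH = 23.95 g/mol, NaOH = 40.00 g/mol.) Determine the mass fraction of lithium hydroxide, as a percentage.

n(HCl) = 0.01996 × 0.5080 = 0.01014 mol
Let x = n(LiOH), y = n(NaOH).
Titrant: 1x + 1y = 0.01014;  mass: 23.95x + 40.00y = 0.2676
Solving, x = 8.597 × 10^-3 mol, y = 1.542 × 10^-3 mol
mass of LiOH = 8.597 × 10^-3 × 23.95 = 0.2059 g
% LiOH = 0.2059 / 0.2676 × 100 = 76.95 %

76.95 %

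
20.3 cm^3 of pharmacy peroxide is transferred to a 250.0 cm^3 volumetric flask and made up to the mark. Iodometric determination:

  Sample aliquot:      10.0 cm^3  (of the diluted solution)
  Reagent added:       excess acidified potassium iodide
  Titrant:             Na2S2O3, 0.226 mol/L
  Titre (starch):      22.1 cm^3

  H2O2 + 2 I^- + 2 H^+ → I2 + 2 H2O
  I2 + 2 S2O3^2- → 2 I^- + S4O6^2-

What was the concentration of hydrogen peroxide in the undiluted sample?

3.08 mol/L

n(S2O3^2-) = 0.0221 × 0.226 = 4.99 × 10^-3 mol
n(I2) = n(S2O3^2-)/2 = 2.50 × 10^-3 mol
n(H2O2) in the aliquot = 2.50 × 10^-3 mol (1:1 ratio)
[H2O2]_dilute = 2.50 × 10^-3 / 0.0100 = 0.250 mol/L
[H2O2]_original = 0.250 × 250.0/20.3 = 3.08 mol/L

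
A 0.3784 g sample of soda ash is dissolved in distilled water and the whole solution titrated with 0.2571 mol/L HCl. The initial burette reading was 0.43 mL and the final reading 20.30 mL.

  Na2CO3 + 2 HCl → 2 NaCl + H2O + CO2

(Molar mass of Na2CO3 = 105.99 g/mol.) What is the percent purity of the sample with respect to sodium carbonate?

71.55 %

n(HCl) = 0.01987 L × 0.2571 mol/L = 5.109 × 10^-3 mol
From the 1:2 ratio, n(Na2CO3) = 1/2 × 5.109 × 10^-3 = 2.554 × 10^-3 mol
mass of Na2CO3 = 2.554 × 10^-3 × 105.99 g/mol = 0.2707 g
% Na2CO3 = 0.2707 / 0.3784 × 100 = 71.55 %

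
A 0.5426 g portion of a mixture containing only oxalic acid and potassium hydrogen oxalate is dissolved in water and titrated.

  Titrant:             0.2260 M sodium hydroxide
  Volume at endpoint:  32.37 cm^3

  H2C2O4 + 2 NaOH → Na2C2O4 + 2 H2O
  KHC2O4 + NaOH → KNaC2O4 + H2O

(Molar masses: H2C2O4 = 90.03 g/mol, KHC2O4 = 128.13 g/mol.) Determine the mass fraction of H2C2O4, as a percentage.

39.40 %

n(NaOH) = 0.03237 × 0.2260 = 7.316 × 10^-3 mol
Let x = n(H2C2O4), y = n(KHC2O4).
Titrant: 2x + 1y = 7.316 × 10^-3;  mass: 90.03x + 128.13y = 0.5426
Solving, x = 2.375 × 10^-3 mol, y = 2.566 × 10^-3 mol
mass of H2C2O4 = 2.375 × 10^-3 × 90.03 = 0.2138 g
% H2C2O4 = 0.2138 / 0.5426 × 100 = 39.40 %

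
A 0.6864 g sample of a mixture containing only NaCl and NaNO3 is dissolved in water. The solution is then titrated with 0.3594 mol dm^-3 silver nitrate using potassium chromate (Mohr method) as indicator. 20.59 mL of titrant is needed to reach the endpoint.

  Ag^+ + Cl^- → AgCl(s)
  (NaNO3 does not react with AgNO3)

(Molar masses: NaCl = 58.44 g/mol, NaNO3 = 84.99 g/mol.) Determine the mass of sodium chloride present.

n(AgNO3) = 0.02059 × 0.3594 = 7.400 × 10^-3 mol
Let x = n(NaCl), y = n(NaNO3).
Titrant: 1x = 7.400 × 10^-3;  mass: 58.44x + 84.99y = 0.6864
Solving, x = 7.400 × 10^-3 mol, y = 2.988 × 10^-3 mol
mass of NaCl = 7.400 × 10^-3 × 58.44 = 0.4325 g

0.4325 g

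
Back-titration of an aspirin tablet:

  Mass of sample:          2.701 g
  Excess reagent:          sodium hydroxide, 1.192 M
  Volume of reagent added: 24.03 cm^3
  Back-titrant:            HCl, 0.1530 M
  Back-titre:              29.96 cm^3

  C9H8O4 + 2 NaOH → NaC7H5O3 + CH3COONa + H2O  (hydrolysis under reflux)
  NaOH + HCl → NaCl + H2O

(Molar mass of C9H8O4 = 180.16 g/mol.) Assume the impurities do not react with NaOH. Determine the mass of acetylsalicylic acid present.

2.167 g

n(NaOH) added = 0.02403 × 1.192 = 0.02864 mol
n(HCl) used in back-titration = 0.02996 × 0.1530 = 4.584 × 10^-3 mol
n(NaOH) left over = 4.584 × 10^-3 mol (1:1 ratio)
n(NaOH) consumed by analyte = 0.02864 − 4.584 × 10^-3 = 0.02406 mol
From the 1:2 ratio, n(C9H8O4) = 1/2 × 0.02406 = 0.01203 mol
mass of C9H8O4 = 0.01203 × 180.16 = 2.167 g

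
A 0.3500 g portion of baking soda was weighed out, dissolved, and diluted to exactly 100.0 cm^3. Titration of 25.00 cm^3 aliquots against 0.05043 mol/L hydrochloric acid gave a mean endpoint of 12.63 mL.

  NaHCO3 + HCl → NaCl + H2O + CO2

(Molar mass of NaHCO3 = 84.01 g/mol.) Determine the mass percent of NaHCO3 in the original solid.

n(HCl) per titration = 0.01263 × 0.05043 = 6.369 × 10^-4 mol
n(NaHCO3) in each aliquot = 6.369 × 10^-4 mol (1:1 ratio)
n(NaHCO3) in the whole flask = 6.369 × 10^-4 × 100.0/25.00 = 2.548 × 10^-3 mol
mass of NaHCO3 = 2.548 × 10^-3 × 84.01 = 0.2140 g
% NaHCO3 = 0.2140 / 0.3500 × 100 = 61.15 %

61.15 %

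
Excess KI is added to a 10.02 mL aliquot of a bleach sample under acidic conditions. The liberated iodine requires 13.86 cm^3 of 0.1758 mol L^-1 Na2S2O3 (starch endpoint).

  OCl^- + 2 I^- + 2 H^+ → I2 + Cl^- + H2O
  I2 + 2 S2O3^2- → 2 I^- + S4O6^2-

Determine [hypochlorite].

0.1216 mol/L

n(S2O3^2-) = 0.01386 × 0.1758 = 2.437 × 10^-3 mol
n(I2) = n(S2O3^2-)/2 = 1.218 × 10^-3 mol
n(OCl^-) in the aliquot = 1.218 × 10^-3 mol (1:1 ratio)
[OCl^-] = 1.218 × 10^-3 / 0.01002 = 0.1216 mol/L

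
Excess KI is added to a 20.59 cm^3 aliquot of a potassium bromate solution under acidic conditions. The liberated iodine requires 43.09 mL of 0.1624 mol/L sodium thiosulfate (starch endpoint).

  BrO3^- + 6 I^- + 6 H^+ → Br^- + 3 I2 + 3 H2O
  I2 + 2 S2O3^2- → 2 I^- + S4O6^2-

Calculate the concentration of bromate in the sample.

0.05664 mol/L

n(S2O3^2-) = 0.04309 × 0.1624 = 6.998 × 10^-3 mol
n(I2) = n(S2O3^2-)/2 = 3.499 × 10^-3 mol
From the 1:3 ratio, n(BrO3^-) in the aliquot = 1/3 × 3.499 × 10^-3 = 1.166 × 10^-3 mol
[BrO3^-] = 1.166 × 10^-3 / 0.02059 = 0.05664 mol/L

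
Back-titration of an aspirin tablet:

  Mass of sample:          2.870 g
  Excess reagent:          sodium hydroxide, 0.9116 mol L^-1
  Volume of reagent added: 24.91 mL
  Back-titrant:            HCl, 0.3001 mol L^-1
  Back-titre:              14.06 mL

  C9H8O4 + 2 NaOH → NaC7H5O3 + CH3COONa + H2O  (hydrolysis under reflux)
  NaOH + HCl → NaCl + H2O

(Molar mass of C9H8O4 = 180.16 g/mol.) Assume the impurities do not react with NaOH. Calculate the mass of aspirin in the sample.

1.665 g

n(NaOH) added = 0.02491 × 0.9116 = 0.02271 mol
n(HCl) used in back-titration = 0.01406 × 0.3001 = 4.219 × 10^-3 mol
n(NaOH) left over = 4.219 × 10^-3 mol (1:1 ratio)
n(NaOH) consumed by analyte = 0.02271 − 4.219 × 10^-3 = 0.01849 mol
From the 1:2 ratio, n(C9H8O4) = 1/2 × 0.01849 = 9.244 × 10^-3 mol
mass of C9H8O4 = 9.244 × 10^-3 × 180.16 = 1.665 g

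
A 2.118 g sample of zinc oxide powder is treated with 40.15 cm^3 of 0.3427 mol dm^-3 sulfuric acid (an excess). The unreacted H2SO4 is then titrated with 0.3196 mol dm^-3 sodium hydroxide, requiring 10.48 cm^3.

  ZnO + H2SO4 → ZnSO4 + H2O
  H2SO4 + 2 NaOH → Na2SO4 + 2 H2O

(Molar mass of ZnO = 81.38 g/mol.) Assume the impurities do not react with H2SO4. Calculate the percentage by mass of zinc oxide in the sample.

46.43 %

n(H2SO4) added = 0.04015 × 0.3427 = 0.01376 mol
n(NaOH) used in back-titration = 0.01048 × 0.3196 = 3.349 × 10^-3 mol
From the 1:2 ratio, n(H2SO4) left over = 1/2 × 3.349 × 10^-3 = 1.675 × 10^-3 mol
n(H2SO4) consumed by analyte = 0.01376 − 1.675 × 10^-3 = 0.01208 mol
n(ZnO) = 0.01208 mol (1:1 ratio)
mass of ZnO = 0.01208 × 81.38 = 0.9835 g
% ZnO = 0.9835 / 2.118 × 100 = 46.43 %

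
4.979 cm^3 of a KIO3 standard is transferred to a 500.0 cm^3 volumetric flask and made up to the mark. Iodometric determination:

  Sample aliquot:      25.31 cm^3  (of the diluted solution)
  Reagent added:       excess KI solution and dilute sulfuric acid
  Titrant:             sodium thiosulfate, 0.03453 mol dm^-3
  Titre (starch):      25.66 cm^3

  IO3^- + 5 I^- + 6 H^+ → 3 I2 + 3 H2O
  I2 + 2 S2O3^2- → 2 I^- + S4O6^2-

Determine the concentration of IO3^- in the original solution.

0.5859 mol/L

n(S2O3^2-) = 0.02566 × 0.03453 = 8.860 × 10^-4 mol
n(I2) = n(S2O3^2-)/2 = 4.430 × 10^-4 mol
From the 1:3 ratio, n(IO3^-) in the aliquot = 1/3 × 4.430 × 10^-4 = 1.477 × 10^-4 mol
[IO3^-]_dilute = 1.477 × 10^-4 / 0.02531 = 0.005835 mol/L
[IO3^-]_original = 0.005835 × 500.0/4.979 = 0.5859 mol/L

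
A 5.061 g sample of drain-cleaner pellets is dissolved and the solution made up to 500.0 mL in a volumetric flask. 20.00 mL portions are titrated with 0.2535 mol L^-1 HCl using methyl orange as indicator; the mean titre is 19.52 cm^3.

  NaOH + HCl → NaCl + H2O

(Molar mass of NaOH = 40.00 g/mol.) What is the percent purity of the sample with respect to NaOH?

97.77 %

n(HCl) per titration = 0.01952 × 0.2535 = 4.948 × 10^-3 mol
n(NaOH) in each aliquot = 4.948 × 10^-3 mol (1:1 ratio)
n(NaOH) in the whole flask = 4.948 × 10^-3 × 500.0/20.00 = 0.1237 mol
mass of NaOH = 0.1237 × 40.00 = 4.948 g
% NaOH = 4.948 / 5.061 × 100 = 97.77 %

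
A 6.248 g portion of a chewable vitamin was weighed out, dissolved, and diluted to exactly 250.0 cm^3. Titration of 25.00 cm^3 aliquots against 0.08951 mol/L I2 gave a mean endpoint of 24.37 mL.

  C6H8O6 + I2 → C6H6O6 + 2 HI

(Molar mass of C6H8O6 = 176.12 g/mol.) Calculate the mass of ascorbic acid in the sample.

3.842 g

n(I2) per titration = 0.02437 × 0.08951 = 2.181 × 10^-3 mol
n(C6H8O6) in each aliquot = 2.181 × 10^-3 mol (1:1 ratio)
n(C6H8O6) in the whole flask = 2.181 × 10^-3 × 250.0/25.00 = 0.02181 mol
mass of C6H8O6 = 0.02181 × 176.12 = 3.842 g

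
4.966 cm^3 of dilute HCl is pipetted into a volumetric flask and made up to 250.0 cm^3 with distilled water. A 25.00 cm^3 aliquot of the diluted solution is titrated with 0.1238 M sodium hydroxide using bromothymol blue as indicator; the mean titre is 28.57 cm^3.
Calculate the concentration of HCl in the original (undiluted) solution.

7.122 M

HCl + NaOH → NaCl + H2O
n(NaOH) = 0.02857 × 0.1238 = 3.537 × 10^-3 mol
n(HCl) in the aliquot = 3.537 × 10^-3 mol (1:1 ratio)
[HCl]_dilute = 3.537 × 10^-3 / 0.02500 = 0.1415 mol/L
Dilution factor = 250.0 / 4.966 = 50.34
[HCl]_stock = 0.1415 × 50.34 = 7.122 mol/L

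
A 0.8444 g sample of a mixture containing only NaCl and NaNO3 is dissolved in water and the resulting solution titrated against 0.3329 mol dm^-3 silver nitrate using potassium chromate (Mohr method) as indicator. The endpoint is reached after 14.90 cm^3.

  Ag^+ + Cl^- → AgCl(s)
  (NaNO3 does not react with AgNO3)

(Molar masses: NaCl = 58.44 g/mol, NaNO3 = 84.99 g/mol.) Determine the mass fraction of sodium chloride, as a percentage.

n(AgNO3) = 0.01490 × 0.3329 = 4.960 × 10^-3 mol
Let x = n(NaCl), y = n(NaNO3).
Titrant: 1x = 4.960 × 10^-3;  mass: 58.44x + 84.99y = 0.8444
Solving, x = 4.960 × 10^-3 mol, y = 6.525 × 10^-3 mol
mass of NaCl = 4.960 × 10^-3 × 58.44 = 0.2899 g
% NaCl = 0.2899 / 0.8444 × 100 = 34.33 %

34.33 %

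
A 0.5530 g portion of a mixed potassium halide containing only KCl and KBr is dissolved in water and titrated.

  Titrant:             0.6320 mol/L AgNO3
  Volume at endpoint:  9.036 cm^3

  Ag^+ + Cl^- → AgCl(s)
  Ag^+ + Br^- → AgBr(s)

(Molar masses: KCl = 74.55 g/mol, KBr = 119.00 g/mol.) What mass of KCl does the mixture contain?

0.2123 g

n(AgNO3) = 0.009036 × 0.6320 = 5.711 × 10^-3 mol
Let x = n(KCl), y = n(KBr).
Titrant: 1x + 1y = 5.711 × 10^-3;  mass: 74.55x + 119.00y = 0.5530
Solving, x = 2.848 × 10^-3 mol, y = 2.863 × 10^-3 mol
mass of KCl = 2.848 × 10^-3 × 74.55 = 0.2123 g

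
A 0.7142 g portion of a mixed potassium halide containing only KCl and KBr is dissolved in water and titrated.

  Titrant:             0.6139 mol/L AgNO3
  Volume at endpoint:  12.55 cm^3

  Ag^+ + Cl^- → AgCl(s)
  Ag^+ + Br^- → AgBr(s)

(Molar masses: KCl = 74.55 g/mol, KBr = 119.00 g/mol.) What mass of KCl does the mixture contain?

n(AgNO3) = 0.01255 × 0.6139 = 7.704 × 10^-3 mol
Let x = n(KCl), y = n(KBr).
Titrant: 1x + 1y = 7.704 × 10^-3;  mass: 74.55x + 119.00y = 0.7142
Solving, x = 4.559 × 10^-3 mol, y = 3.146 × 10^-3 mol
mass of KCl = 4.559 × 10^-3 × 74.55 = 0.3398 g

0.3398 g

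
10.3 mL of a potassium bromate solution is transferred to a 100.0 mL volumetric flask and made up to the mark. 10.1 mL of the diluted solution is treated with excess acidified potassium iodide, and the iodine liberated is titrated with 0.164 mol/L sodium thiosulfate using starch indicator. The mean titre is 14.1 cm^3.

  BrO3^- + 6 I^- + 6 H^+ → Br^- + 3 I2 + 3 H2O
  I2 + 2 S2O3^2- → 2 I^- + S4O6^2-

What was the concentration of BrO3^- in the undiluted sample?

n(S2O3^2-) = 0.0141 × 0.164 = 2.31 × 10^-3 mol
n(I2) = n(S2O3^2-)/2 = 1.16 × 10^-3 mol
From the 1:3 ratio, n(BrO3^-) in the aliquot = 1/3 × 1.16 × 10^-3 = 3.85 × 10^-4 mol
[BrO3^-]_dilute = 3.85 × 10^-4 / 0.0101 = 0.0382 mol/L
[BrO3^-]_original = 0.0382 × 100.0/10.3 = 0.370 mol/L

0.370 mol/L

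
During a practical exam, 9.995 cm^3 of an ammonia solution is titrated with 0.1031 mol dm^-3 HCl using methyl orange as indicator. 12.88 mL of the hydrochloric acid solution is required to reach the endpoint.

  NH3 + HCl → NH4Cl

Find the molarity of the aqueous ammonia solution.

n(HCl) = 0.01288 L × 0.1031 mol/L = 1.328 × 10^-3 mol
n(NH3) = 1.328 × 10^-3 mol (1:1 mole ratio)
[NH3] = 1.328 × 10^-3 mol / 0.009995 L = 0.1329 mol/L

0.1329 mol/L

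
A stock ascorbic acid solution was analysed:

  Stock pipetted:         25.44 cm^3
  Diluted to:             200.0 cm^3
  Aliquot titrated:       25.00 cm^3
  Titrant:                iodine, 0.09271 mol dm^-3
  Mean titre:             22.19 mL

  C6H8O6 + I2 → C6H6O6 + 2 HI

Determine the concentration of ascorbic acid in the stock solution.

n(I2) = 0.02219 × 0.09271 = 2.057 × 10^-3 mol
n(C6H8O6) in the aliquot = 2.057 × 10^-3 mol (1:1 ratio)
[C6H8O6]_dilute = 2.057 × 10^-3 / 0.02500 = 0.08229 mol/L
Dilution factor = 200.0 / 25.44 = 7.862
[C6H8O6]_stock = 0.08229 × 7.862 = 0.6469 mol/L

0.6469 mol/L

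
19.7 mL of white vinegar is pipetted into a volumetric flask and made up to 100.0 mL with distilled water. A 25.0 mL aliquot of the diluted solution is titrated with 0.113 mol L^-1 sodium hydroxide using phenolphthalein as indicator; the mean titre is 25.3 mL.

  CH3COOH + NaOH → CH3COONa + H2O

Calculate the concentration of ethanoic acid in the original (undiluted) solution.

0.580 mol/L

n(NaOH) = 0.0253 × 0.113 = 2.86 × 10^-3 mol
n(CH3COOH) in the aliquot = 2.86 × 10^-3 mol (1:1 ratio)
[CH3COOH]_dilute = 2.86 × 10^-3 / 0.0250 = 0.114 mol/L
Dilution factor = 100.0 / 19.7 = 5.076
[CH3COOH]_stock = 0.114 × 5.076 = 0.580 mol/L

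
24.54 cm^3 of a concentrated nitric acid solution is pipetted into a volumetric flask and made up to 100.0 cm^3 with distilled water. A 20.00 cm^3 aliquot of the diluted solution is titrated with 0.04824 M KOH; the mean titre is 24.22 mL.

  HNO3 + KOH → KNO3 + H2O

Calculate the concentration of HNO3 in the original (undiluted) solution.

n(KOH) = 0.02422 × 0.04824 = 1.168 × 10^-3 mol
n(HNO3) in the aliquot = 1.168 × 10^-3 mol (1:1 ratio)
[HNO3]_dilute = 1.168 × 10^-3 / 0.02000 = 0.05842 mol/L
Dilution factor = 100.0 / 24.54 = 4.075
[HNO3]_stock = 0.05842 × 4.075 = 0.2381 mol/L

0.2381 M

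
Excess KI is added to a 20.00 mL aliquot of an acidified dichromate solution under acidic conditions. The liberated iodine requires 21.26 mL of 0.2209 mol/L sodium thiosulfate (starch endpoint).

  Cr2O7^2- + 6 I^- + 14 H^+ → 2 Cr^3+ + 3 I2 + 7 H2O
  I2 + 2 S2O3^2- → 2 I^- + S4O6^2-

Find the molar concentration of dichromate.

n(S2O3^2-) = 0.02126 × 0.2209 = 4.696 × 10^-3 mol
n(I2) = n(S2O3^2-)/2 = 2.348 × 10^-3 mol
From the 1:3 ratio, n(Cr2O7^2-) in the aliquot = 1/3 × 2.348 × 10^-3 = 7.827 × 10^-4 mol
[Cr2O7^2-] = 7.827 × 10^-4 / 0.02000 = 0.03914 mol/L

0.03914 mol/L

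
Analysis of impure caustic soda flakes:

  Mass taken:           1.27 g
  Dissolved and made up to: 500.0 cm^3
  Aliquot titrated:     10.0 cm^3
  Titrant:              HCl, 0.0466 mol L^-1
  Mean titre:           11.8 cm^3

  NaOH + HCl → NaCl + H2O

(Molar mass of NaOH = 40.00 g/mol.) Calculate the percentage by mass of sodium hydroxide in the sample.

n(HCl) per titration = 0.0118 × 0.0466 = 5.50 × 10^-4 mol
n(NaOH) in each aliquot = 5.50 × 10^-4 mol (1:1 ratio)
n(NaOH) in the whole flask = 5.50 × 10^-4 × 500.0/10.0 = 0.0275 mol
mass of NaOH = 0.0275 × 40.00 = 1.10 g
% NaOH = 1.10 / 1.27 × 100 = 86.6 %

86.6 %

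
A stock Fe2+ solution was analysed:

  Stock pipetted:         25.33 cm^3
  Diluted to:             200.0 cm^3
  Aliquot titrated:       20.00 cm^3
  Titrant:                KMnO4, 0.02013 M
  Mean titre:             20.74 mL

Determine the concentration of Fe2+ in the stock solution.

MnO4^- + 5 Fe^2+ + 8 H^+ → Mn^2+ + 5 Fe^3+ + 4 H2O
n(KMnO4) = 0.02074 × 0.02013 = 4.175 × 10^-4 mol
From the 5:1 ratio, n(Fe2+) in the aliquot = 5/1 × 4.175 × 10^-4 = 2.087 × 10^-3 mol
[Fe2+]_dilute = 2.087 × 10^-3 / 0.02000 = 0.1044 mol/L
Dilution factor = 200.0 / 25.33 = 7.896
[Fe2+]_stock = 0.1044 × 7.896 = 0.8241 mol/L

0.8241 M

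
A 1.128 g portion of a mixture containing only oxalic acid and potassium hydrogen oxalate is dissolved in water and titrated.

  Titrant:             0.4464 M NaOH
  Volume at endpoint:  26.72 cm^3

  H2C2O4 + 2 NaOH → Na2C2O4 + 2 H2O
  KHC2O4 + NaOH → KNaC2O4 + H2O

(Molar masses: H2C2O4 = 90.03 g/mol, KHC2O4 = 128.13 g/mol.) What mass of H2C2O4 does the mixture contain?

n(NaOH) = 0.02672 × 0.4464 = 0.01193 mol
Let x = n(H2C2O4), y = n(KHC2O4).
Titrant: 2x + 1y = 0.01193;  mass: 90.03x + 128.13y = 1.128
Solving, x = 2.408 × 10^-3 mol, y = 7.111 × 10^-3 mol
mass of H2C2O4 = 2.408 × 10^-3 × 90.03 = 0.2168 g

0.2168 g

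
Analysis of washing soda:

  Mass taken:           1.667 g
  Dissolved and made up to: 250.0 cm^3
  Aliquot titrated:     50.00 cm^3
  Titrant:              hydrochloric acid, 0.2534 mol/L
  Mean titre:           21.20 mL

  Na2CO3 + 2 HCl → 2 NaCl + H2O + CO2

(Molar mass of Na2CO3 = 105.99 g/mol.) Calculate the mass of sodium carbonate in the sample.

n(HCl) per titration = 0.02120 × 0.2534 = 5.372 × 10^-3 mol
From the 1:2 ratio, n(Na2CO3) in each aliquot = 1/2 × 5.372 × 10^-3 = 2.686 × 10^-3 mol
n(Na2CO3) in the whole flask = 2.686 × 10^-3 × 250.0/50.00 = 0.01343 mol
mass of Na2CO3 = 0.01343 × 105.99 = 1.423 g

1.423 g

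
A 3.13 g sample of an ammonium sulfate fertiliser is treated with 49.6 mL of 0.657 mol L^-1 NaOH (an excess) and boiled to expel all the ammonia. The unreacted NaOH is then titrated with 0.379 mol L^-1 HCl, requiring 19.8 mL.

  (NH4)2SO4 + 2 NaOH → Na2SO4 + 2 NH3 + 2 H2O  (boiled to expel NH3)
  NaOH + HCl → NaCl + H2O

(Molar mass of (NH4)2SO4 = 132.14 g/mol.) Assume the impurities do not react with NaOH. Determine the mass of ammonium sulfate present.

1.66 g

n(NaOH) added = 0.0496 × 0.657 = 0.0326 mol
n(HCl) used in back-titration = 0.0198 × 0.379 = 7.50 × 10^-3 mol
n(NaOH) left over = 7.50 × 10^-3 mol (1:1 ratio)
n(NaOH) consumed by analyte = 0.0326 − 7.50 × 10^-3 = 0.0251 mol
From the 1:2 ratio, n((NH4)2SO4) = 1/2 × 0.0251 = 0.0125 mol
mass of (NH4)2SO4 = 0.0125 × 132.14 = 1.66 g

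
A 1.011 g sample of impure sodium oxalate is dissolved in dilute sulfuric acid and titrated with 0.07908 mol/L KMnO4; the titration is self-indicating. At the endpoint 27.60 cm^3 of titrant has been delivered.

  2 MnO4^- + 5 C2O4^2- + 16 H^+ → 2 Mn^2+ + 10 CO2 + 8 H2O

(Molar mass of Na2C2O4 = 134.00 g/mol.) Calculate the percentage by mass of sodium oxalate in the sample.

n(KMnO4) = 0.02760 L × 0.07908 mol/L = 2.183 × 10^-3 mol
From the 5:2 ratio, n(Na2C2O4) = 5/2 × 2.183 × 10^-3 = 5.457 × 10^-3 mol
mass of Na2C2O4 = 5.457 × 10^-3 × 134.00 g/mol = 0.7312 g
% Na2C2O4 = 0.7312 / 1.011 × 100 = 72.32 %

72.32 %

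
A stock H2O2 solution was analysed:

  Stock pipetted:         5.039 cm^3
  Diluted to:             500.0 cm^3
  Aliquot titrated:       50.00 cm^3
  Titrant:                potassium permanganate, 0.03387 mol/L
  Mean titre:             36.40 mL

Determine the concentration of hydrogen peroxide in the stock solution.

2 MnO4^- + 5 H2O2 + 6 H^+ → 2 Mn^2+ + 5 O2 + 8 H2O
n(KMnO4) = 0.03640 × 0.03387 = 1.233 × 10^-3 mol
From the 5:2 ratio, n(H2O2) in the aliquot = 5/2 × 1.233 × 10^-3 = 3.082 × 10^-3 mol
[H2O2]_dilute = 3.082 × 10^-3 / 0.05000 = 0.06164 mol/L
Dilution factor = 500.0 / 5.039 = 99.23
[H2O2]_stock = 0.06164 × 99.23 = 6.117 mol/L

6.117 mol/L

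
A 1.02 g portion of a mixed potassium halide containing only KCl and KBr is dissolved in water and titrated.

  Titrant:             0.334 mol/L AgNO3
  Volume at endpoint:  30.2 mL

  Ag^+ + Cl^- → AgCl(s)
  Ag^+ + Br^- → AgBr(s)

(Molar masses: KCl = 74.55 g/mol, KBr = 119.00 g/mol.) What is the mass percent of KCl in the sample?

29.7 %

n(AgNO3) = 0.0302 × 0.334 = 0.0101 mol
Let x = n(KCl), y = n(KBr).
Titrant: 1x + 1y = 0.0101;  mass: 74.55x + 119.00y = 1.02
Solving, x = 4.06 × 10^-3 mol, y = 6.03 × 10^-3 mol
mass of KCl = 4.06 × 10^-3 × 74.55 = 0.302 g
% KCl = 0.302 / 1.02 × 100 = 29.7 %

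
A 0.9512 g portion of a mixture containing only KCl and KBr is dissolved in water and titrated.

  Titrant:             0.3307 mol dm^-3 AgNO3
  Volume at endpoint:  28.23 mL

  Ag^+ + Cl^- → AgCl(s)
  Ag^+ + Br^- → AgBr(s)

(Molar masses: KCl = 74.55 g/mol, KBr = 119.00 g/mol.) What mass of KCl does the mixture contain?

n(AgNO3) = 0.02823 × 0.3307 = 9.336 × 10^-3 mol
Let x = n(KCl), y = n(KBr).
Titrant: 1x + 1y = 9.336 × 10^-3;  mass: 74.55x + 119.00y = 0.9512
Solving, x = 3.594 × 10^-3 mol, y = 5.742 × 10^-3 mol
mass of KCl = 3.594 × 10^-3 × 74.55 = 0.2679 g

0.2679 g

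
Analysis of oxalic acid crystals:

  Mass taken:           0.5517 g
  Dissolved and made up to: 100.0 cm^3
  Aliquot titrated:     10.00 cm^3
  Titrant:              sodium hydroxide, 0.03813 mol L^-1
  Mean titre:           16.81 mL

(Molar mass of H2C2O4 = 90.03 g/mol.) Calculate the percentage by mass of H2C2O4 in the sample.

52.30 %

H2C2O4 + 2 NaOH → Na2C2O4 + 2 H2O
n(NaOH) per titration = 0.01681 × 0.03813 = 6.410 × 10^-4 mol
From the 1:2 ratio, n(H2C2O4) in each aliquot = 1/2 × 6.410 × 10^-4 = 3.205 × 10^-4 mol
n(H2C2O4) in the whole flask = 3.205 × 10^-4 × 100.0/10.00 = 3.205 × 10^-3 mol
mass of H2C2O4 = 3.205 × 10^-3 × 90.03 = 0.2885 g
% H2C2O4 = 0.2885 / 0.5517 × 100 = 52.30 %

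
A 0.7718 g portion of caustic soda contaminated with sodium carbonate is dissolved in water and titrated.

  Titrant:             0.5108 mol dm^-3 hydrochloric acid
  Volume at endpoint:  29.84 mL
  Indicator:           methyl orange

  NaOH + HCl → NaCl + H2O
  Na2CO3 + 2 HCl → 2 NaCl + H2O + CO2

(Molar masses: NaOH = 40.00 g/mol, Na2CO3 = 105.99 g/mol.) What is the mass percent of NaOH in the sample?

14.34 %

n(HCl) = 0.02984 × 0.5108 = 0.01524 mol
Let x = n(NaOH), y = n(Na2CO3).
Titrant: 1x + 2y = 0.01524;  mass: 40.00x + 105.99y = 0.7718
Solving, x = 2.768 × 10^-3 mol, y = 6.237 × 10^-3 mol
mass of NaOH = 2.768 × 10^-3 × 40.00 = 0.1107 g
% NaOH = 0.1107 / 0.7718 × 100 = 14.34 %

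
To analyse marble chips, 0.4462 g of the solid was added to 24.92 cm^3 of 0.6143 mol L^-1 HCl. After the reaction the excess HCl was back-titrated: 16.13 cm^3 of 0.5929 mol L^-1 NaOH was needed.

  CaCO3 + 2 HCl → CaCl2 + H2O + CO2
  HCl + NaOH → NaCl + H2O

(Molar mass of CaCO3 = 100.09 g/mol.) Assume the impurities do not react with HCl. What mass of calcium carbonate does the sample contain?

0.2875 g

n(HCl) added = 0.02492 × 0.6143 = 0.01531 mol
n(NaOH) used in back-titration = 0.01613 × 0.5929 = 9.563 × 10^-3 mol
n(HCl) left over = 9.563 × 10^-3 mol (1:1 ratio)
n(HCl) consumed by analyte = 0.01531 − 9.563 × 10^-3 = 5.745 × 10^-3 mol
From the 1:2 ratio, n(CaCO3) = 1/2 × 5.745 × 10^-3 = 2.872 × 10^-3 mol
mass of CaCO3 = 2.872 × 10^-3 × 100.09 = 0.2875 g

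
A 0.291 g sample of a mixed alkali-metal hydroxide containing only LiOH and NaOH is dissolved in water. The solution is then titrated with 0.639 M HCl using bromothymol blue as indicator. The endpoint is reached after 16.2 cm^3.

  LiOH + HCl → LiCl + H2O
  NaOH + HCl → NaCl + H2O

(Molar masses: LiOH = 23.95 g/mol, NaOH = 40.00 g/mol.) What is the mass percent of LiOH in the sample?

63.1 %

n(HCl) = 0.0162 × 0.639 = 0.0104 mol
Let x = n(LiOH), y = n(NaOH).
Titrant: 1x + 1y = 0.0104;  mass: 23.95x + 40.00y = 0.291
Solving, x = 7.67 × 10^-3 mol, y = 2.68 × 10^-3 mol
mass of LiOH = 7.67 × 10^-3 × 23.95 = 0.184 g
% LiOH = 0.184 / 0.291 × 100 = 63.1 %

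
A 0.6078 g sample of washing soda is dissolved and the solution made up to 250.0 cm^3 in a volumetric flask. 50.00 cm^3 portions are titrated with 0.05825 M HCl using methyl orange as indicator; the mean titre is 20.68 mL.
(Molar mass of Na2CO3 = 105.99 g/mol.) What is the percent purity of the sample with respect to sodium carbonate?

Na2CO3 + 2 HCl → 2 NaCl + H2O + CO2
n(HCl) per titration = 0.02068 × 0.05825 = 1.205 × 10^-3 mol
From the 1:2 ratio, n(Na2CO3) in each aliquot = 1/2 × 1.205 × 10^-3 = 6.023 × 10^-4 mol
n(Na2CO3) in the whole flask = 6.023 × 10^-4 × 250.0/50.00 = 3.012 × 10^-3 mol
mass of Na2CO3 = 3.012 × 10^-3 × 105.99 = 0.3192 g
% Na2CO3 = 0.3192 / 0.6078 × 100 = 52.52 %

52.52 %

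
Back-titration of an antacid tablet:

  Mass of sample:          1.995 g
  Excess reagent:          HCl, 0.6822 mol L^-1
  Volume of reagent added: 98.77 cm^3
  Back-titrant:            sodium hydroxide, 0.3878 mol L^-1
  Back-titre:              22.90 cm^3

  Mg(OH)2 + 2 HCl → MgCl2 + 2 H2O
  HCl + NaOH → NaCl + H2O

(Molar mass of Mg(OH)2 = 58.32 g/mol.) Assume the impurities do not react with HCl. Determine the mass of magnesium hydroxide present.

n(HCl) added = 0.09877 × 0.6822 = 0.06738 mol
n(NaOH) used in back-titration = 0.02290 × 0.3878 = 8.881 × 10^-3 mol
n(HCl) left over = 8.881 × 10^-3 mol (1:1 ratio)
n(HCl) consumed by analyte = 0.06738 − 8.881 × 10^-3 = 0.05850 mol
From the 1:2 ratio, n(Mg(OH)2) = 1/2 × 0.05850 = 0.02925 mol
mass of Mg(OH)2 = 0.02925 × 58.32 = 1.706 g

1.706 g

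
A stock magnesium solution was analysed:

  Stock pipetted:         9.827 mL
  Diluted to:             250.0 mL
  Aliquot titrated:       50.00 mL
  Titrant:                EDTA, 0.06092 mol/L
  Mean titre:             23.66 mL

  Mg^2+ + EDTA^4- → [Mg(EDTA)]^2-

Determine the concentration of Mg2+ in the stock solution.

n(EDTA) = 0.02366 × 0.06092 = 1.441 × 10^-3 mol
n(Mg2+) in the aliquot = 1.441 × 10^-3 mol (1:1 ratio)
[Mg2+]_dilute = 1.441 × 10^-3 / 0.05000 = 0.02883 mol/L
Dilution factor = 250.0 / 9.827 = 25.44
[Mg2+]_stock = 0.02883 × 25.44 = 0.7334 mol/L

0.7334 mol/L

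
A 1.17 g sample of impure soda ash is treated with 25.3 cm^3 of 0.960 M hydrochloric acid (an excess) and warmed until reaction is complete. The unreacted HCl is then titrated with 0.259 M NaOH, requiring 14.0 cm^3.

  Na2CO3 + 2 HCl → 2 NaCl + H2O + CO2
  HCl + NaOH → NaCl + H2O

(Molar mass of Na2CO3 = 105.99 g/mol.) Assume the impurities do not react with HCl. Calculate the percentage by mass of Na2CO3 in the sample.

93.6 %

n(HCl) added = 0.0253 × 0.960 = 0.0243 mol
n(NaOH) used in back-titration = 0.0140 × 0.259 = 3.63 × 10^-3 mol
n(HCl) left over = 3.63 × 10^-3 mol (1:1 ratio)
n(HCl) consumed by analyte = 0.0243 − 3.63 × 10^-3 = 0.0207 mol
From the 1:2 ratio, n(Na2CO3) = 1/2 × 0.0207 = 0.0103 mol
mass of Na2CO3 = 0.0103 × 105.99 = 1.09 g
% Na2CO3 = 1.09 / 1.17 × 100 = 93.6 %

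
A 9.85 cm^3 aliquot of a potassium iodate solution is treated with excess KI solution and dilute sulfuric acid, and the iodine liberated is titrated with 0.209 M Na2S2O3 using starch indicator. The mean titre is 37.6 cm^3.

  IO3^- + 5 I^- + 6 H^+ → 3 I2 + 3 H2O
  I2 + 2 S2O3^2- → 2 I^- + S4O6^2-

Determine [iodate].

0.133 M

n(S2O3^2-) = 0.0376 × 0.209 = 7.86 × 10^-3 mol
n(I2) = n(S2O3^2-)/2 = 3.93 × 10^-3 mol
From the 1:3 ratio, n(IO3^-) in the aliquot = 1/3 × 3.93 × 10^-3 = 1.31 × 10^-3 mol
[IO3^-] = 1.31 × 10^-3 / 0.00985 = 0.133 mol/L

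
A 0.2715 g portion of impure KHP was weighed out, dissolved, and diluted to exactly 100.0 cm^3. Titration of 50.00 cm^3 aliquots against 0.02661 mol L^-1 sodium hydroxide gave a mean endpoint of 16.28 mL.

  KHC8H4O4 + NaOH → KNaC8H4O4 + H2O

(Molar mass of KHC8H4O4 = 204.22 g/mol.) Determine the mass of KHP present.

0.1769 g

n(NaOH) per titration = 0.01628 × 0.02661 = 4.332 × 10^-4 mol
n(KHC8H4O4) in each aliquot = 4.332 × 10^-4 mol (1:1 ratio)
n(KHC8H4O4) in the whole flask = 4.332 × 10^-4 × 100.0/50.00 = 8.664 × 10^-4 mol
mass of KHC8H4O4 = 8.664 × 10^-4 × 204.22 = 0.1769 g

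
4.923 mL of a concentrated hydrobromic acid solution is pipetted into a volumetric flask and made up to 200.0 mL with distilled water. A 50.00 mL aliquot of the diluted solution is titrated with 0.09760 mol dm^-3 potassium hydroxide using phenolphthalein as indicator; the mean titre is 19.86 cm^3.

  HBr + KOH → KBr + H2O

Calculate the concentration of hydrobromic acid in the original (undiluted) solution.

1.575 mol/L

n(KOH) = 0.01986 × 0.09760 = 1.938 × 10^-3 mol
n(HBr) in the aliquot = 1.938 × 10^-3 mol (1:1 ratio)
[HBr]_dilute = 1.938 × 10^-3 / 0.05000 = 0.03877 mol/L
Dilution factor = 200.0 / 4.923 = 40.63
[HBr]_stock = 0.03877 × 40.63 = 1.575 mol/L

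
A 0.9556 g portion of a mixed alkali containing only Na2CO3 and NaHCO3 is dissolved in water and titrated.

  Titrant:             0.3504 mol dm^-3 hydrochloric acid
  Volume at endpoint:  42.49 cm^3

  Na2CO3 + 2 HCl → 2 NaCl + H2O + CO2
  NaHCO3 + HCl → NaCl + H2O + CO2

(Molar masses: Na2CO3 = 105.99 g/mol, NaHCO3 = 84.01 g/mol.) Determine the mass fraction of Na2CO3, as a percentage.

n(HCl) = 0.04249 × 0.3504 = 0.01489 mol
Let x = n(Na2CO3), y = n(NaHCO3).
Titrant: 2x + 1y = 0.01489;  mass: 105.99x + 84.01y = 0.9556
Solving, x = 4.759 × 10^-3 mol, y = 5.371 × 10^-3 mol
mass of Na2CO3 = 4.759 × 10^-3 × 105.99 = 0.5044 g
% Na2CO3 = 0.5044 / 0.9556 × 100 = 52.78 %

52.78 %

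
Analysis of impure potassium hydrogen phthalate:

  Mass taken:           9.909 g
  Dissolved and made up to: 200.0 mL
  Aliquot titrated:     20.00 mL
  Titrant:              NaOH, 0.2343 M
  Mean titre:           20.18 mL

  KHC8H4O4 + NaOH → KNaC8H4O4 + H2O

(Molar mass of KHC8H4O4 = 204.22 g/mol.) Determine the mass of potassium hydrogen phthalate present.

n(NaOH) per titration = 0.02018 × 0.2343 = 4.728 × 10^-3 mol
n(KHC8H4O4) in each aliquot = 4.728 × 10^-3 mol (1:1 ratio)
n(KHC8H4O4) in the whole flask = 4.728 × 10^-3 × 200.0/20.00 = 0.04728 mol
mass of KHC8H4O4 = 0.04728 × 204.22 = 9.656 g

9.656 g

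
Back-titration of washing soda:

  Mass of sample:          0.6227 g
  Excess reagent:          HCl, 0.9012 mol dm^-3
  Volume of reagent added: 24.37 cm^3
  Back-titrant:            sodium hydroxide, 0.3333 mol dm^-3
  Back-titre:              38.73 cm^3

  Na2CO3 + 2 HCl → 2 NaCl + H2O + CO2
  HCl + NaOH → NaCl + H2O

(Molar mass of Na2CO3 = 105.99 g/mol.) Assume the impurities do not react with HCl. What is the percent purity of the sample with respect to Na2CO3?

77.05 %

n(HCl) added = 0.02437 × 0.9012 = 0.02196 mol
n(NaOH) used in back-titration = 0.03873 × 0.3333 = 0.01291 mol
n(HCl) left over = 0.01291 mol (1:1 ratio)
n(HCl) consumed by analyte = 0.02196 − 0.01291 = 9.054 × 10^-3 mol
From the 1:2 ratio, n(Na2CO3) = 1/2 × 9.054 × 10^-3 = 4.527 × 10^-3 mol
mass of Na2CO3 = 4.527 × 10^-3 × 105.99 = 0.4798 g
% Na2CO3 = 0.4798 / 0.6227 × 100 = 77.05 %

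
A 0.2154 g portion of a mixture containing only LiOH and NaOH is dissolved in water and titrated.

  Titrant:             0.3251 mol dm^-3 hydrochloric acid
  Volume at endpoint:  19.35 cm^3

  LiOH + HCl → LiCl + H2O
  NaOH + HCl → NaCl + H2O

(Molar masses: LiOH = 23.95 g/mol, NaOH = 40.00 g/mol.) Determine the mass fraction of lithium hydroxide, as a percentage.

25.10 %

n(HCl) = 0.01935 × 0.3251 = 6.291 × 10^-3 mol
Let x = n(LiOH), y = n(NaOH).
Titrant: 1x + 1y = 6.291 × 10^-3;  mass: 23.95x + 40.00y = 0.2154
Solving, x = 2.257 × 10^-3 mol, y = 4.034 × 10^-3 mol
mass of LiOH = 2.257 × 10^-3 × 23.95 = 0.05406 g
% LiOH = 0.05406 / 0.2154 × 100 = 25.10 %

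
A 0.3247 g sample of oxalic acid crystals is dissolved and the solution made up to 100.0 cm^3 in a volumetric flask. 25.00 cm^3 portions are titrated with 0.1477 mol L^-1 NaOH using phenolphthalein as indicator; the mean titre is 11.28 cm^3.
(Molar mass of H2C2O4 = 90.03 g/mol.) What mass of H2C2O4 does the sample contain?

H2C2O4 + 2 NaOH → Na2C2O4 + 2 H2O
n(NaOH) per titration = 0.01128 × 0.1477 = 1.666 × 10^-3 mol
From the 1:2 ratio, n(H2C2O4) in each aliquot = 1/2 × 1.666 × 10^-3 = 8.330 × 10^-4 mol
n(H2C2O4) in the whole flask = 8.330 × 10^-4 × 100.0/25.00 = 3.332 × 10^-3 mol
mass of H2C2O4 = 3.332 × 10^-3 × 90.03 = 0.3000 g

0.3000 g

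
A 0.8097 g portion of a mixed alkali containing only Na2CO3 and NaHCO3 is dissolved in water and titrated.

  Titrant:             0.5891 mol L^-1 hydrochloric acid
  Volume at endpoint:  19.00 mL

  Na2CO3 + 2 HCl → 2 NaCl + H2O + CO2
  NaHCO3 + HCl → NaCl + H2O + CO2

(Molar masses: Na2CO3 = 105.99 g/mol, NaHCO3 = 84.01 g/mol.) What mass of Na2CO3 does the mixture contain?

n(HCl) = 0.01900 × 0.5891 = 0.01119 mol
Let x = n(Na2CO3), y = n(NaHCO3).
Titrant: 2x + 1y = 0.01119;  mass: 105.99x + 84.01y = 0.8097
Solving, x = 2.106 × 10^-3 mol, y = 6.982 × 10^-3 mol
mass of Na2CO3 = 2.106 × 10^-3 × 105.99 = 0.2232 g

0.2232 g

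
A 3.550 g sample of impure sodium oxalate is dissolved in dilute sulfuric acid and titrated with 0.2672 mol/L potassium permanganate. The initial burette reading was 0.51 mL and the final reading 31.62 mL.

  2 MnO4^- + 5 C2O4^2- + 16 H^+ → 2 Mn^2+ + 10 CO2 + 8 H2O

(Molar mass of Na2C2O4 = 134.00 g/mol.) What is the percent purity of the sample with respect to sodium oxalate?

78.44 %

n(KMnO4) = 0.03111 L × 0.2672 mol/L = 8.313 × 10^-3 mol
From the 5:2 ratio, n(Na2C2O4) = 5/2 × 8.313 × 10^-3 = 0.02078 mol
mass of Na2C2O4 = 0.02078 × 134.00 g/mol = 2.785 g
% Na2C2O4 = 2.785 / 3.550 × 100 = 78.44 %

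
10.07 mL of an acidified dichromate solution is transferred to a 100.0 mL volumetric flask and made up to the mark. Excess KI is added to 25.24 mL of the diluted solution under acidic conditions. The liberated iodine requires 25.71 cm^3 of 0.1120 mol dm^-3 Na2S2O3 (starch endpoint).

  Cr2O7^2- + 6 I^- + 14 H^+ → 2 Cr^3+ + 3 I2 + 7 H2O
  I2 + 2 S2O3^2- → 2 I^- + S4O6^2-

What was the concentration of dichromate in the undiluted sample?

n(S2O3^2-) = 0.02571 × 0.1120 = 2.880 × 10^-3 mol
n(I2) = n(S2O3^2-)/2 = 1.440 × 10^-3 mol
From the 1:3 ratio, n(Cr2O7^2-) in the aliquot = 1/3 × 1.440 × 10^-3 = 4.799 × 10^-4 mol
[Cr2O7^2-]_dilute = 4.799 × 10^-4 / 0.02524 = 0.01901 mol/L
[Cr2O7^2-]_original = 0.01901 × 100.0/10.07 = 0.1888 mol/L

0.1888 mol/L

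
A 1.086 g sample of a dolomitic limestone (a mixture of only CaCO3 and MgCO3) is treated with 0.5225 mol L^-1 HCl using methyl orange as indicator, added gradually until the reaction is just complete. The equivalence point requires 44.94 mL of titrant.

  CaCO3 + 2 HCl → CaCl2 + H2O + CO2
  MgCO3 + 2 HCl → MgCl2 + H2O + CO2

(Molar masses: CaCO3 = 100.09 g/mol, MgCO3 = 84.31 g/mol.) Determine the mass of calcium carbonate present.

n(HCl) = 0.04494 × 0.5225 = 0.02348 mol
Let x = n(CaCO3), y = n(MgCO3).
Titrant: 2x + 2y = 0.02348;  mass: 100.09x + 84.31y = 1.086
Solving, x = 6.093 × 10^-3 mol, y = 5.647 × 10^-3 mol
mass of CaCO3 = 6.093 × 10^-3 × 100.09 = 0.6099 g

0.6099 g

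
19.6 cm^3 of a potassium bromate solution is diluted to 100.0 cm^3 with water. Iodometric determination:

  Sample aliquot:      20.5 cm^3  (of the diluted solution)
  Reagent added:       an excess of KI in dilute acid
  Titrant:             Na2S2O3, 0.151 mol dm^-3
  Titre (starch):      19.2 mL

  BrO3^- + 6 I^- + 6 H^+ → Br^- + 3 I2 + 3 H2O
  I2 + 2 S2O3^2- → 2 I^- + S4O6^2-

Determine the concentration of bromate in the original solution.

0.120 mol/L

n(S2O3^2-) = 0.0192 × 0.151 = 2.90 × 10^-3 mol
n(I2) = n(S2O3^2-)/2 = 1.45 × 10^-3 mol
From the 1:3 ratio, n(BrO3^-) in the aliquot = 1/3 × 1.45 × 10^-3 = 4.83 × 10^-4 mol
[BrO3^-]_dilute = 4.83 × 10^-4 / 0.0205 = 0.0236 mol/L
[BrO3^-]_original = 0.0236 × 100.0/19.6 = 0.120 mol/L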